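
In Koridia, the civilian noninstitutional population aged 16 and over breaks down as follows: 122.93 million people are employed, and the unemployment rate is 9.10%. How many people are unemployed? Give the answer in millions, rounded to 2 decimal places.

About 12.31 million are unemployed.

Let U be the number unemployed. The labor force is E + U, and U/(E+U) = 0.0910.
So U = 0.0910 × 122.93 / (1 − 0.0910) = 11.1866 / 0.9090 ≈ 12.31 million.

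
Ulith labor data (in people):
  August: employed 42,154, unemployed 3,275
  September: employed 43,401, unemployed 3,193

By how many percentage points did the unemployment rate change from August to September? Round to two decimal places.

August: labor force = 42,154 + 3,275 = 45,429; u = 3,275/45,429 = 7.21%.
September: labor force = 43,401 + 3,193 = 46,594; u = 3,193/46,594 = 6.85%.
Change = 6.85% − 7.21% = −0.36 pp.

The unemployment rate changed by −0.36 percentage points.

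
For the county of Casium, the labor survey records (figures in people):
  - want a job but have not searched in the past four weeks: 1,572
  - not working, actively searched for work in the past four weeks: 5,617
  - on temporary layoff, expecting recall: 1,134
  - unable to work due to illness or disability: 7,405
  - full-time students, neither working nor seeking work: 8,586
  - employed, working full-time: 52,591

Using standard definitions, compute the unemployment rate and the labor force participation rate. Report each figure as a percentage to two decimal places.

Unemployment rate ≈ 11.38%; labor force participation rate ≈ 77.16%.

Employed = 52,591.
Unemployed = 5,617 + 1,134 = 6,751 (jobless and actively searching, or on temporary layoff).
Labor force = 52,591 + 6,751 = 59,342.
Not in labor force = 1,572 + 7,405 + 8,586 = 17,563 (those not working and not actively searching are outside the labor force — including those who want a job but have given up searching).
Civilian working-age population = 59,342 + 17,563 = 76,905.
Unemployment rate = 6,751 / 59,342 = 11.38%.
Labor force participation rate = 59,342 / 76,905 = 77.16%.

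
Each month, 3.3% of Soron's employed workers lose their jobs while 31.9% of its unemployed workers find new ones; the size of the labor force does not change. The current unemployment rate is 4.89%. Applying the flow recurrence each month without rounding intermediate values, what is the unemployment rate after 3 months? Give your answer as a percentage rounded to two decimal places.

Unemployment rate after three months ≈ 8.15%.

With a fixed labor force, u_{t+1} = u_t + s·(1−u_t) − f·u_t = u_t·(1−s−f) + s.
Here 1−s−f = 0.648 and s = 0.033.
u_1 = 0.048900 × 0.648 + 0.033 = 0.064687.
u_2 = 0.064687 × 0.648 + 0.033 = 0.074917.
u_3 = 0.074917 × 0.648 + 0.033 = 0.081546.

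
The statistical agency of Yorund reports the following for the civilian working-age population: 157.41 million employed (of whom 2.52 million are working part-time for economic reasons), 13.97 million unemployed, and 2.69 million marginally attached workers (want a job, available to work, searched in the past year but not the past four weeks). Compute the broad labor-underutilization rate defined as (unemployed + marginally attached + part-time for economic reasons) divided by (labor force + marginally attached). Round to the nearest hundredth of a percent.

Broad underutilization rate ≈ 11.02%.

Labor force = 157.41 + 13.97 = 171.38 million.
Numerator = 13.97 + 2.69 + 2.52 = 19.18 million.
Denominator = 171.38 + 2.69 = 174.07 million.
Broad rate = 19.18 / 174.07 = 11.02%.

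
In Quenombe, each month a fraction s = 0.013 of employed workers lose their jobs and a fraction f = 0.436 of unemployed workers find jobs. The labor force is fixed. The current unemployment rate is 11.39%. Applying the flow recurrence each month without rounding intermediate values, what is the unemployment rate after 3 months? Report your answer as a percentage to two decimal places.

Unemployment rate after three months ≈ 4.32%.

With a fixed labor force, u_{t+1} = u_t + s·(1−u_t) − f·u_t = u_t·(1−s−f) + s.
Here 1−s−f = 0.551 and s = 0.013.
u_1 = 0.113900 × 0.551 + 0.013 = 0.075759.
u_2 = 0.075759 × 0.551 + 0.013 = 0.054743.
u_3 = 0.054743 × 0.551 + 0.013 = 0.043163.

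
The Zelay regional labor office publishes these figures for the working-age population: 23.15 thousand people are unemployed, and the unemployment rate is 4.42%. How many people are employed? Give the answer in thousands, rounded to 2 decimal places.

About 500.61 thousand are employed.

Labor force = U / u = 23.15 / 0.0442 ≈ 523.76 thousand.
Employed = labor force − unemployed = 523.76 − 23.15 = 500.61 thousand.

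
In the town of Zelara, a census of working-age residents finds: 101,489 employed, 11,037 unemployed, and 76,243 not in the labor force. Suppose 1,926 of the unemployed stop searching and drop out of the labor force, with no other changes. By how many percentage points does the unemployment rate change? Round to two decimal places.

Initially, labor force = 101,489 + 11,037 = 112,526, so u = 11,037/112,526 = 9.81%.
After the change, unemployed and labor force both fall by 1,926 → E = 101,489, U = 9,111, labor force = 110,600.
New unemployment rate = 9,111 / 110,600 = 8.24%.
Change = 8.24% − 9.81% = −1.57 percentage points.

The unemployment rate changes by −1.57 percentage points.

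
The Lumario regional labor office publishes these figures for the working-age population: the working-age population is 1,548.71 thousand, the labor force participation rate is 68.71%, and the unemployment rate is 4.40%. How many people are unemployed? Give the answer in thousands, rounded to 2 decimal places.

About 46.82 thousand are unemployed.

Labor force = 0.6871 × 1,548.71 = 1,064.12 thousand.
Unemployed = 0.0440 × 1,064.12 ≈ 46.82 thousand.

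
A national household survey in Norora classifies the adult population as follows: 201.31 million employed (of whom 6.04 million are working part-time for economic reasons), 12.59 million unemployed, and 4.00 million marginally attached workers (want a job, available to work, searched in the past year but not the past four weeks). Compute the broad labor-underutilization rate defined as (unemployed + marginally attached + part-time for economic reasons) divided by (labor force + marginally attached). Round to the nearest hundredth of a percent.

Labor force = 201.31 + 12.59 = 213.90 million.
Numerator = 12.59 + 4.00 + 6.04 = 22.63 million.
Denominator = 213.90 + 4.00 = 217.90 million.
Broad rate = 22.63 / 217.90 = 10.39%.

Broad underutilization rate ≈ 10.39%.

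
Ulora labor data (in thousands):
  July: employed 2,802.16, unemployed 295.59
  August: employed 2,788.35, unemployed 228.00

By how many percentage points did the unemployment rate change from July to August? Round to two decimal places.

July: labor force = 2,802.16 + 295.59 = 3,097.75; u = 295.59/3,097.75 = 9.54%.
August: labor force = 2,788.35 + 228.00 = 3,016.35; u = 228.00/3,016.35 = 7.56%.
Change = 7.56% − 9.54% = −1.98 pp.

The unemployment rate changed by −1.98 percentage points.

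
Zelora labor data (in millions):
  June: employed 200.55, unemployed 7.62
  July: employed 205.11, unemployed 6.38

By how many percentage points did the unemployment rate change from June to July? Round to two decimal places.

June: labor force = 200.55 + 7.62 = 208.17; u = 7.62/208.17 = 3.66%.
July: labor force = 205.11 + 6.38 = 211.49; u = 6.38/211.49 = 3.02%.
Change = 3.02% − 3.66% = −0.64 pp.

The unemployment rate changed by −0.64 percentage points.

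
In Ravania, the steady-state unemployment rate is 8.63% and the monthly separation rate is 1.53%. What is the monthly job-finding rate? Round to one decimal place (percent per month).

From u* = s/(s+f): f = s·(1−u)/u.
f = 1.53 × (1 − 0.0863) / 0.0863 = 1.3980 / 0.0863 ≈ 16.2% per month.

Job-finding rate ≈ 16.2% per month.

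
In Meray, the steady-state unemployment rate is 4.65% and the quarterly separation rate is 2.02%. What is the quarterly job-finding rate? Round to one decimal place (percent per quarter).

From u* = s/(s+f): f = s·(1−u)/u.
f = 2.02 × (1 − 0.0465) / 0.0465 = 1.9261 / 0.0465 ≈ 41.4% per quarter.

Job-finding rate ≈ 41.4% per quarter.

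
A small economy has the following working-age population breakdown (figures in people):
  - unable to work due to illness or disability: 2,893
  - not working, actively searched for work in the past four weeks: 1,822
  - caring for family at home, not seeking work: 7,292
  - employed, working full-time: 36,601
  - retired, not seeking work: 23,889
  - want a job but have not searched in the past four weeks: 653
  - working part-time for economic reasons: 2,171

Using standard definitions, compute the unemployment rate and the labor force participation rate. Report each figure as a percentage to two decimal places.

Employed = 36,601 + 2,171 = 38,772 (anyone who worked, including part-time for economic reasons, counts as employed).
Unemployed = 1,822.
Labor force = 38,772 + 1,822 = 40,594.
Not in labor force = 2,893 + 7,292 + 23,889 + 653 = 34,727 (those not working and not actively searching are outside the labor force — including those who want a job but have given up searching).
Civilian working-age population = 40,594 + 34,727 = 75,321.
Unemployment rate = 1,822 / 40,594 = 4.49%.
Labor force participation rate = 40,594 / 75,321 = 53.89%.

Unemployment rate ≈ 4.49%; labor force participation rate ≈ 53.89%.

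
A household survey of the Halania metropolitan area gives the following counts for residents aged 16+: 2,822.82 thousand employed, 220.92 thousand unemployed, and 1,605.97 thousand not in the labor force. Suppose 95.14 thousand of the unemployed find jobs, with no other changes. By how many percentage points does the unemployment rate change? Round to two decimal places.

The unemployment rate changes by −3.13 percentage points.

Initially, labor force = 2,822.82 + 220.92 = 3,043.74 thousand, so u = 220.92/3,043.74 = 7.26%.
After the change, unemployed falls and employed rises by 95.14; labor force unchanged → E = 2,917.96, U = 125.78, labor force = 3,043.74 thousand.
New unemployment rate = 125.78 / 3,043.74 = 4.13%.
Change = 4.13% − 7.26% = −3.13 percentage points.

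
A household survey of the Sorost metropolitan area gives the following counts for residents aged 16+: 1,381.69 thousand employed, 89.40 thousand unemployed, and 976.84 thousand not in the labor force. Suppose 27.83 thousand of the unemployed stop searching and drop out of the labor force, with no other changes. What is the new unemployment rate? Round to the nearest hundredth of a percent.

New unemployment rate ≈ 4.27%.

Initially, labor force = 1,381.69 + 89.40 = 1,471.09 thousand, so u = 89.40/1,471.09 = 6.08%.
After the change, unemployed and labor force both fall by 27.83 → E = 1,381.69, U = 61.57, labor force = 1,443.26 thousand.
New unemployment rate = 61.57 / 1,443.26 = 4.27%.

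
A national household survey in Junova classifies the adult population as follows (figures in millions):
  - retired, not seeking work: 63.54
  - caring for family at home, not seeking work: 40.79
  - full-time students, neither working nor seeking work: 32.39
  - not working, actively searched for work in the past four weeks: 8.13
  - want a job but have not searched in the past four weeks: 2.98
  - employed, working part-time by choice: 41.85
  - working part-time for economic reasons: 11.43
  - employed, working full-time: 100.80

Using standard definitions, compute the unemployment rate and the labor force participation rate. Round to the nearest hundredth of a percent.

Employed = 41.85 + 11.43 + 100.80 = 154.08 million (anyone who worked, including part-time for economic reasons, counts as employed).
Unemployed = 8.13 million.
Labor force = 154.08 + 8.13 = 162.21 million.
Not in labor force = 63.54 + 40.79 + 32.39 + 2.98 = 139.70 million (those not working and not actively searching are outside the labor force — including those who want a job but have given up searching).
Civilian working-age population = 162.21 + 139.70 = 301.91 million.
Unemployment rate = 8.13 / 162.21 = 5.01%.
Labor force participation rate = 162.21 / 301.91 = 53.73%.

Unemployment rate ≈ 5.01%; labor force participation rate ≈ 53.73%.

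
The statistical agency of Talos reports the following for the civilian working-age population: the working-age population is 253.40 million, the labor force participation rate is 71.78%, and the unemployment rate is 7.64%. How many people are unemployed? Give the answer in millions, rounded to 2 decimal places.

About 13.90 million are unemployed.

Labor force = 0.7178 × 253.40 = 181.89 million.
Unemployed = 0.0764 × 181.89 ≈ 13.90 million.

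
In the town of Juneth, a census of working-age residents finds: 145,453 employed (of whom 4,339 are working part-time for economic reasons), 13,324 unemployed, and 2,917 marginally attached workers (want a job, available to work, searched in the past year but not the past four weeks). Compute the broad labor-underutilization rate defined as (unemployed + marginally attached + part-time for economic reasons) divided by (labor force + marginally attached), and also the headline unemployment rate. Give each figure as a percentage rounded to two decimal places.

Broad underutilization rate ≈ 12.73%; headline unemployment rate ≈ 8.39%.

Labor force = 145,453 + 13,324 = 158,777.
Numerator = 13,324 + 2,917 + 4,339 = 20,580.
Denominator = 158,777 + 2,917 = 161,694.
Broad rate = 20,580 / 161,694 = 12.73%.
Headline unemployment rate = 13,324 / 158,777 = 8.39%.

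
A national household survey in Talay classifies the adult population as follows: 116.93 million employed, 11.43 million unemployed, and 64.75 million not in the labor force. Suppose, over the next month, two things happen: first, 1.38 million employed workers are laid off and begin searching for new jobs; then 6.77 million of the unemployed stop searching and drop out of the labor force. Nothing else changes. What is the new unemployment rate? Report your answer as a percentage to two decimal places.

New unemployment rate ≈ 4.97%.

Initially, labor force = 116.93 + 11.43 = 128.36 million, so u = 11.43/128.36 = 8.90%.
After the first change, employed falls and unemployed rises by 1.38; labor force unchanged → E = 115.55, U = 12.81, labor force = 128.36 million.
After the second change, unemployed and labor force both fall by 6.77 → E = 115.55, U = 6.04, labor force = 121.59 million.
New unemployment rate = 6.04 / 121.59 = 4.97%.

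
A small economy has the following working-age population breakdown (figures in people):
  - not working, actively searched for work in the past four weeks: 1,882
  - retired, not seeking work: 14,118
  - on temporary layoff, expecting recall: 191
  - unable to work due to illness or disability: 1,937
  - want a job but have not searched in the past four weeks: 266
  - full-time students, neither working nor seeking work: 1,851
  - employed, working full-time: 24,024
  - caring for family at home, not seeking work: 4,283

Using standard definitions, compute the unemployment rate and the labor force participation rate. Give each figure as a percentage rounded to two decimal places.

Unemployment rate ≈ 7.94%; labor force participation rate ≈ 53.75%.

Employed = 24,024.
Unemployed = 1,882 + 191 = 2,073 (jobless and actively searching, or on temporary layoff).
Labor force = 24,024 + 2,073 = 26,097.
Not in labor force = 14,118 + 1,937 + 266 + 1,851 + 4,283 = 22,455 (those not working and not actively searching are outside the labor force — including those who want a job but have given up searching).
Civilian working-age population = 26,097 + 22,455 = 48,552.
Unemployment rate = 2,073 / 26,097 = 7.94%.
Labor force participation rate = 26,097 / 48,552 = 53.75%.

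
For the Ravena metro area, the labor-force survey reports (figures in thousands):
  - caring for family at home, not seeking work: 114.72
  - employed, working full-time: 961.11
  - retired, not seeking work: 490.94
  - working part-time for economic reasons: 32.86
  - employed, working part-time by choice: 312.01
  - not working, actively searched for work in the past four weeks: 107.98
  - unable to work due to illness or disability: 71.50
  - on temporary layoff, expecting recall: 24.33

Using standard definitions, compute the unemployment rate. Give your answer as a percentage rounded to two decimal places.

Unemployment rate ≈ 9.20%.

Employed = 961.11 + 32.86 + 312.01 = 1,305.98 thousand (anyone who worked, including part-time for economic reasons, counts as employed).
Unemployed = 107.98 + 24.33 = 132.31 thousand (jobless and actively searching, or on temporary layoff).
Labor force = 1,305.98 + 132.31 = 1,438.29 thousand.
Unemployment rate = 132.31 / 1,438.29 = 9.20%.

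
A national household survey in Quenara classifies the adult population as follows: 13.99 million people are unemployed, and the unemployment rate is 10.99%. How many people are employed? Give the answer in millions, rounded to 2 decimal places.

Labor force = U / u = 13.99 / 0.1099 ≈ 127.30 million.
Employed = labor force − unemployed = 127.30 − 13.99 = 113.31 million.

About 113.31 million are employed.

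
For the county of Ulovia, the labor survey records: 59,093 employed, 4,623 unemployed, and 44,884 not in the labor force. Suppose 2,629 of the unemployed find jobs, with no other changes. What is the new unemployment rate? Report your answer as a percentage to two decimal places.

Initially, labor force = 59,093 + 4,623 = 63,716, so u = 4,623/63,716 = 7.26%.
After the change, unemployed falls and employed rises by 2,629; labor force unchanged → E = 61,722, U = 1,994, labor force = 63,716.
New unemployment rate = 1,994 / 63,716 = 3.13%.

New unemployment rate ≈ 3.13%.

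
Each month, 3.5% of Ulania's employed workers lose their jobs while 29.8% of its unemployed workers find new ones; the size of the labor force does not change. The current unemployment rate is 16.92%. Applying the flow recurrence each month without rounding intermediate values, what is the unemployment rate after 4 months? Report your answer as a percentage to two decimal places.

Unemployment rate after four months ≈ 11.78%.

With a fixed labor force, u_{t+1} = u_t + s·(1−u_t) − f·u_t = u_t·(1−s−f) + s.
Here 1−s−f = 0.667 and s = 0.035.
u_1 = 0.169200 × 0.667 + 0.035 = 0.147856.
u_2 = 0.147856 × 0.667 + 0.035 = 0.133620.
u_3 = 0.133620 × 0.667 + 0.035 = 0.124125.
u_4 = 0.124125 × 0.667 + 0.035 = 0.117791.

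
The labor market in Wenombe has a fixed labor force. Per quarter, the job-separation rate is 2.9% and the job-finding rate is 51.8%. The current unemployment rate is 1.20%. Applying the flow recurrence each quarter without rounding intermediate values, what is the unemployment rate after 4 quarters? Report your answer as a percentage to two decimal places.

Unemployment rate after four quarters ≈ 5.13%.

With a fixed labor force, u_{t+1} = u_t + s·(1−u_t) − f·u_t = u_t·(1−s−f) + s.
Here 1−s−f = 0.453 and s = 0.029.
u_1 = 0.012000 × 0.453 + 0.029 = 0.034436.
u_2 = 0.034436 × 0.453 + 0.029 = 0.044600.
u_3 = 0.044600 × 0.453 + 0.029 = 0.049204.
u_4 = 0.049204 × 0.453 + 0.029 = 0.051289.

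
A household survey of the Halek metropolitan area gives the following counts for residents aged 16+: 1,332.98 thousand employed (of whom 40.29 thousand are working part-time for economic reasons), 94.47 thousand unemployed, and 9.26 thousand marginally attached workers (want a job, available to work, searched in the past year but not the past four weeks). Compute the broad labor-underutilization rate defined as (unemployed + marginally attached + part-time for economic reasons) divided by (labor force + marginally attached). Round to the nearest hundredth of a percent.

Labor force = 1,332.98 + 94.47 = 1,427.45 thousand.
Numerator = 94.47 + 9.26 + 40.29 = 144.02 thousand.
Denominator = 1,427.45 + 9.26 = 1,436.71 thousand.
Broad rate = 144.02 / 1,436.71 = 10.02%.

Broad underutilization rate ≈ 10.02%.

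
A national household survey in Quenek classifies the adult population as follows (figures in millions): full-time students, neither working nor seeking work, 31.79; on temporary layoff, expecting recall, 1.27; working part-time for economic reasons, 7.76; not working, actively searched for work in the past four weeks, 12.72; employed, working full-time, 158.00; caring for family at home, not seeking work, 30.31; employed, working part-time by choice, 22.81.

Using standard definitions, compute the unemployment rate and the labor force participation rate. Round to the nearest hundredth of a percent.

Unemployment rate ≈ 6.91%; labor force participation rate ≈ 76.54%.

Employed = 7.76 + 158.00 + 22.81 = 188.57 million (anyone who worked, including part-time for economic reasons, counts as employed).
Unemployed = 1.27 + 12.72 = 13.99 million (jobless and actively searching, or on temporary layoff).
Labor force = 188.57 + 13.99 = 202.56 million.
Not in labor force = 31.79 + 30.31 = 62.10 million (those not working and not actively searching are outside the labor force).
Civilian working-age population = 202.56 + 62.10 = 264.66 million.
Unemployment rate = 13.99 / 202.56 = 6.91%.
Labor force participation rate = 202.56 / 264.66 = 76.54%.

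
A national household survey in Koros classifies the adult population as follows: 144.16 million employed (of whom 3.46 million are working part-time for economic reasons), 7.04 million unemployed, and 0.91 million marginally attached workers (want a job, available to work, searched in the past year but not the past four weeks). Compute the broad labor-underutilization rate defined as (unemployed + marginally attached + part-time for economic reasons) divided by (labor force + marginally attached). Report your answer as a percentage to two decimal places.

Broad underutilization rate ≈ 7.50%.

Labor force = 144.16 + 7.04 = 151.20 million.
Numerator = 7.04 + 0.91 + 3.46 = 11.41 million.
Denominator = 151.20 + 0.91 = 152.11 million.
Broad rate = 11.41 / 152.11 = 7.50%.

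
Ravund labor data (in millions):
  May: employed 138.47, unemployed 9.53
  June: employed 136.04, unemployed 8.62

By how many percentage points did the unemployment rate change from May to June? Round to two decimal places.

The unemployment rate changed by −0.48 percentage points.

May: labor force = 138.47 + 9.53 = 148.00; u = 9.53/148.00 = 6.44%.
June: labor force = 136.04 + 8.62 = 144.66; u = 8.62/144.66 = 5.96%.
Change = 5.96% − 6.44% = −0.48 pp.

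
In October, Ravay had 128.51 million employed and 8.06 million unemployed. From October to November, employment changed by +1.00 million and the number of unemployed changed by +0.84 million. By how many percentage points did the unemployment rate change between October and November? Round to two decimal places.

The unemployment rate changed by +0.53 percentage points.

October: labor force = 128.51 + 8.06 = 136.57; u = 8.06/136.57 = 5.90%.
November: labor force = 129.51 + 8.90 = 138.41; u = 8.90/138.41 = 6.43%.
Change = 6.43% − 5.90% = +0.53 pp.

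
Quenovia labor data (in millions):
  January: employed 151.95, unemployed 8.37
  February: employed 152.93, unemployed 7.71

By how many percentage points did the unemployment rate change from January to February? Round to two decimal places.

The unemployment rate changed by −0.42 percentage points.

January: labor force = 151.95 + 8.37 = 160.32; u = 8.37/160.32 = 5.22%.
February: labor force = 152.93 + 7.71 = 160.64; u = 7.71/160.64 = 4.80%.
Change = 4.80% − 5.22% = −0.42 pp.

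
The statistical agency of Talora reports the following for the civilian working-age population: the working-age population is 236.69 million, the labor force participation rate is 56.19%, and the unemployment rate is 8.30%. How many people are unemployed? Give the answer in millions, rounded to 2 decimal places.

About 11.04 million are unemployed.

Labor force = 0.5619 × 236.69 = 133.00 million.
Unemployed = 0.0830 × 133.00 ≈ 11.04 million.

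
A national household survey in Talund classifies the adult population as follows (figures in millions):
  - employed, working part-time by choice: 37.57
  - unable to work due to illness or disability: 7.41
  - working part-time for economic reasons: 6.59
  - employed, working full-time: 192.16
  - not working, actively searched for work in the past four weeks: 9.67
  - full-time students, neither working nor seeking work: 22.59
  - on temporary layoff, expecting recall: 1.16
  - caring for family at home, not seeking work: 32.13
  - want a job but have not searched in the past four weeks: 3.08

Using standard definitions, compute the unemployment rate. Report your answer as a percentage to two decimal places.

Unemployment rate ≈ 4.38%.

Employed = 37.57 + 6.59 + 192.16 = 236.32 million (anyone who worked, including part-time for economic reasons, counts as employed).
Unemployed = 9.67 + 1.16 = 10.83 million (jobless and actively searching, or on temporary layoff).
Labor force = 236.32 + 10.83 = 247.15 million.
Unemployment rate = 10.83 / 247.15 = 4.38%.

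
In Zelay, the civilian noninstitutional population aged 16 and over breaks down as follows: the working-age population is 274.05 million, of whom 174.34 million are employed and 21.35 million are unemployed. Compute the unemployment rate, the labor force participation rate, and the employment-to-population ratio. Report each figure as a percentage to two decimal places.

Unemployment rate ≈ 10.91%; labor force participation rate ≈ 71.41%; employment-population ratio ≈ 63.62%.

Labor force = employed + unemployed = 174.34 + 21.35 = 195.69 million.
Unemployment rate = 21.35 / 195.69 = 10.91%.
Labor force participation rate = 195.69 / 274.05 = 71.41%.
Employment-population ratio = 174.34 / 274.05 = 63.62%.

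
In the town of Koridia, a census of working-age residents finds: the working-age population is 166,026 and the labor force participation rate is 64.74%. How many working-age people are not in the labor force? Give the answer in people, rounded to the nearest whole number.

Share not in the labor force = 1 − 0.6474 = 0.3526.
Not in labor force = 0.3526 × 166,026 ≈ 58,541.

About 58,541 are not in the labor force.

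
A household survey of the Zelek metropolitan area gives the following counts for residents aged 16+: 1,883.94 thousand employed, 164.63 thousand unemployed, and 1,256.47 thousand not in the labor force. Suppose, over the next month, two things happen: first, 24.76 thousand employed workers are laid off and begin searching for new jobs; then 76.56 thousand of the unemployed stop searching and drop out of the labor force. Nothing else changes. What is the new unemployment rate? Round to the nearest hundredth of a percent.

Initially, labor force = 1,883.94 + 164.63 = 2,048.57 thousand, so u = 164.63/2,048.57 = 8.04%.
After the first change, employed falls and unemployed rises by 24.76; labor force unchanged → E = 1,859.18, U = 189.39, labor force = 2,048.57 thousand.
After the second change, unemployed and labor force both fall by 76.56 → E = 1,859.18, U = 112.83, labor force = 1,972.01 thousand.
New unemployment rate = 112.83 / 1,972.01 = 5.72%.

New unemployment rate ≈ 5.72%.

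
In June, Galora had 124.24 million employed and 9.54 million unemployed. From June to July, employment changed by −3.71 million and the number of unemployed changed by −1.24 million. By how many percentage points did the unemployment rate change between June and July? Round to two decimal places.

June: labor force = 124.24 + 9.54 = 133.78; u = 9.54/133.78 = 7.13%.
July: labor force = 120.53 + 8.30 = 128.83; u = 8.30/128.83 = 6.44%.
Change = 6.44% − 7.13% = −0.69 pp.

The unemployment rate changed by −0.69 percentage points.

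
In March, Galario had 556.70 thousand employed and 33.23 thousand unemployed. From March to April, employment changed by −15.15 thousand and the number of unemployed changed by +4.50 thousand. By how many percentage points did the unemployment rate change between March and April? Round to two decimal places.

March: labor force = 556.70 + 33.23 = 589.93; u = 33.23/589.93 = 5.63%.
April: labor force = 541.55 + 37.73 = 579.28; u = 37.73/579.28 = 6.51%.
Change = 6.51% − 5.63% = +0.88 pp.

The unemployment rate changed by +0.88 percentage points.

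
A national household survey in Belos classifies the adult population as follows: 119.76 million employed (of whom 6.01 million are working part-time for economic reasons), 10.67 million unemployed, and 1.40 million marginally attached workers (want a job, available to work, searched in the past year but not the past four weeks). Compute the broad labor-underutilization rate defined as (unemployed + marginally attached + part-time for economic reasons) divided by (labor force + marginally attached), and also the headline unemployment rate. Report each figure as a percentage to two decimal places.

Labor force = 119.76 + 10.67 = 130.43 million.
Numerator = 10.67 + 1.40 + 6.01 = 18.08 million.
Denominator = 130.43 + 1.40 = 131.83 million.
Broad rate = 18.08 / 131.83 = 13.71%.
Headline unemployment rate = 10.67 / 130.43 = 8.18%.

Broad underutilization rate ≈ 13.71%; headline unemployment rate ≈ 8.18%.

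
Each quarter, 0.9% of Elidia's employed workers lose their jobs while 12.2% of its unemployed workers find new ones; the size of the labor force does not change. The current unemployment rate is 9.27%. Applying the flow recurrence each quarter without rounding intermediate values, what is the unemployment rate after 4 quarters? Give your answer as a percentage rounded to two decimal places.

With a fixed labor force, u_{t+1} = u_t + s·(1−u_t) − f·u_t = u_t·(1−s−f) + s.
Here 1−s−f = 0.869 and s = 0.009.
u_1 = 0.092700 × 0.869 + 0.009 = 0.089556.
u_2 = 0.089556 × 0.869 + 0.009 = 0.086824.
u_3 = 0.086824 × 0.869 + 0.009 = 0.084450.
u_4 = 0.084450 × 0.869 + 0.009 = 0.082387.

Unemployment rate after four quarters ≈ 8.24%.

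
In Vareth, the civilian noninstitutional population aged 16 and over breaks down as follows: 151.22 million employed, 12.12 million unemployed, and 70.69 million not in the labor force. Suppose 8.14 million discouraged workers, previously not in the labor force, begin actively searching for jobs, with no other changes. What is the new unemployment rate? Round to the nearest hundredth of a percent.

Initially, labor force = 151.22 + 12.12 = 163.34 million, so u = 12.12/163.34 = 7.42%.
After the change, unemployed and labor force both rise by 8.14 → E = 151.22, U = 20.26, labor force = 171.48 million.
New unemployment rate = 20.26 / 171.48 = 11.81%.

New unemployment rate ≈ 11.81%.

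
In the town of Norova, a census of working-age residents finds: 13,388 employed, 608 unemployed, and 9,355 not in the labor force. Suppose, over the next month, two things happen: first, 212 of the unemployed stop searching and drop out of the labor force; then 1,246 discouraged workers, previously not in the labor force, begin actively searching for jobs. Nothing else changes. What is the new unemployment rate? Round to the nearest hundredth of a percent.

New unemployment rate ≈ 10.92%.

Initially, labor force = 13,388 + 608 = 13,996, so u = 608/13,996 = 4.34%.
After the first change, unemployed and labor force both fall by 212 → E = 13,388, U = 396, labor force = 13,784.
After the second change, unemployed and labor force both rise by 1,246 → E = 13,388, U = 1,642, labor force = 15,030.
New unemployment rate = 1,642 / 15,030 = 10.92%.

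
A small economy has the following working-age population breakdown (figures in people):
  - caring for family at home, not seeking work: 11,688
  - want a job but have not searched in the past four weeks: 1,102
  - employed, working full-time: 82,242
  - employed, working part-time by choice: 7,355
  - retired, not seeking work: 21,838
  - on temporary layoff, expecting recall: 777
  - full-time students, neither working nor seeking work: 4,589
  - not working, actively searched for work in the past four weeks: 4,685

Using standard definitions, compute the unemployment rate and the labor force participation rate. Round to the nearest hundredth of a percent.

Unemployment rate ≈ 5.75%; labor force participation rate ≈ 70.79%.

Employed = 82,242 + 7,355 = 89,597.
Unemployed = 777 + 4,685 = 5,462 (jobless and actively searching, or on temporary layoff).
Labor force = 89,597 + 5,462 = 95,059.
Not in labor force = 11,688 + 1,102 + 21,838 + 4,589 = 39,217 (those not working and not actively searching are outside the labor force — including those who want a job but have given up searching).
Civilian working-age population = 95,059 + 39,217 = 134,276.
Unemployment rate = 5,462 / 95,059 = 5.75%.
Labor force participation rate = 95,059 / 134,276 = 70.79%.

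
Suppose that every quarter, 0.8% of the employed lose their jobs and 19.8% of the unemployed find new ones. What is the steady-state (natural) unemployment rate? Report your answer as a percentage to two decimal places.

Steady-state unemployment rate ≈ 3.88%.

At steady state the flows balance: s·E = f·U, so U/(E+U) = s/(s+f).
u* = 0.8 / (0.8 + 19.8) = 0.8 / 20.60 = 3.88%.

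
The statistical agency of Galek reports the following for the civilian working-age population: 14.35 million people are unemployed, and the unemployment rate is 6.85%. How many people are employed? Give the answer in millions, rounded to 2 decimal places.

Labor force = U / u = 14.35 / 0.0685 ≈ 209.49 million.
Employed = labor force − unemployed = 209.49 − 14.35 = 195.14 million.

About 195.14 million are employed.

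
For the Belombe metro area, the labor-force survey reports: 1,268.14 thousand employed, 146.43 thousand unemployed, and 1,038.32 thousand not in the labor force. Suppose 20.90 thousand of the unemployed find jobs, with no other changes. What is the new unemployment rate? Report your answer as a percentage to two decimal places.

Initially, labor force = 1,268.14 + 146.43 = 1,414.57 thousand, so u = 146.43/1,414.57 = 10.35%.
After the change, unemployed falls and employed rises by 20.90; labor force unchanged → E = 1,289.04, U = 125.53, labor force = 1,414.57 thousand.
New unemployment rate = 125.53 / 1,414.57 = 8.87%.

New unemployment rate ≈ 8.87%.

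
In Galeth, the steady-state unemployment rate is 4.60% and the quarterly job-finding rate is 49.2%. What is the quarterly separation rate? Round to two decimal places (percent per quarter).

From u* = s/(s+f): s = u·f/(1−u).
s = 0.0460 × 49.2 / (1 − 0.0460) = 2.2632 / 0.9540 ≈ 2.37% per quarter.

Separation rate ≈ 2.37% per quarter.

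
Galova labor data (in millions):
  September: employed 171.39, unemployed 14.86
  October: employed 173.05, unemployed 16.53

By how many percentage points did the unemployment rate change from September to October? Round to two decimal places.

September: labor force = 171.39 + 14.86 = 186.25; u = 14.86/186.25 = 7.98%.
October: labor force = 173.05 + 16.53 = 189.58; u = 16.53/189.58 = 8.72%.
Change = 8.72% − 7.98% = +0.74 pp.

The unemployment rate changed by +0.74 percentage points.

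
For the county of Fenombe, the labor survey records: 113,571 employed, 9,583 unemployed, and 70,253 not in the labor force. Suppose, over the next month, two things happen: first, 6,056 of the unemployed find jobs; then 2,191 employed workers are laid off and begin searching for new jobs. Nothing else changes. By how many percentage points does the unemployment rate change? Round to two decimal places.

Initially, labor force = 113,571 + 9,583 = 123,154, so u = 9,583/123,154 = 7.78%.
After the first change, unemployed falls and employed rises by 6,056; labor force unchanged → E = 119,627, U = 3,527, labor force = 123,154.
After the second change, employed falls and unemployed rises by 2,191; labor force unchanged → E = 117,436, U = 5,718, labor force = 123,154.
New unemployment rate = 5,718 / 123,154 = 4.64%.
Change = 4.64% − 7.78% = −3.14 percentage points.

The unemployment rate changes by −3.14 percentage points.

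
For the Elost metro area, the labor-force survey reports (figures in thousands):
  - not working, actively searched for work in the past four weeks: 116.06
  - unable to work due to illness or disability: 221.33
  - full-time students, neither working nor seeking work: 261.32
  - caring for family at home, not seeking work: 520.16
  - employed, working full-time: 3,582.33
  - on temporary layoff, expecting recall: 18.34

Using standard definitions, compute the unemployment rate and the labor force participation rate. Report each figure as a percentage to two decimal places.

Unemployment rate ≈ 3.62%; labor force participation rate ≈ 78.75%.

Employed = 3,582.33 thousand.
Unemployed = 116.06 + 18.34 = 134.40 thousand (jobless and actively searching, or on temporary layoff).
Labor force = 3,582.33 + 134.40 = 3,716.73 thousand.
Not in labor force = 221.33 + 261.32 + 520.16 = 1,002.81 thousand (those not working and not actively searching are outside the labor force).
Civilian working-age population = 3,716.73 + 1,002.81 = 4,719.54 thousand.
Unemployment rate = 134.40 / 3,716.73 = 3.62%.
Labor force participation rate = 3,716.73 / 4,719.54 = 78.75%.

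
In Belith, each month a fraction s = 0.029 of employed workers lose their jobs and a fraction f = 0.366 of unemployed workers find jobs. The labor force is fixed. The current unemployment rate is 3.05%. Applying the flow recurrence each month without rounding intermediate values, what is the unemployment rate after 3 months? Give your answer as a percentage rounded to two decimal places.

Unemployment rate after three months ≈ 6.39%.

With a fixed labor force, u_{t+1} = u_t + s·(1−u_t) − f·u_t = u_t·(1−s−f) + s.
Here 1−s−f = 0.605 and s = 0.029.
u_1 = 0.030500 × 0.605 + 0.029 = 0.047453.
u_2 = 0.047453 × 0.605 + 0.029 = 0.057709.
u_3 = 0.057709 × 0.605 + 0.029 = 0.063914.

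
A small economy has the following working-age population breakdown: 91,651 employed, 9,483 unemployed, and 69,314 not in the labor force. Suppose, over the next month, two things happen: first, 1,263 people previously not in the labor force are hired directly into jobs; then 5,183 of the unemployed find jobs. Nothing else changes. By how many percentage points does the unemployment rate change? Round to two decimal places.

The unemployment rate changes by −5.18 percentage points.

Initially, labor force = 91,651 + 9,483 = 101,134, so u = 9,483/101,134 = 9.38%.
After the first change, employed and labor force both rise by 1,263; unemployed unchanged → E = 92,914, U = 9,483, labor force = 102,397.
After the second change, unemployed falls and employed rises by 5,183; labor force unchanged → E = 98,097, U = 4,300, labor force = 102,397.
New unemployment rate = 4,300 / 102,397 = 4.20%.
Change = 4.20% − 9.38% = −5.18 percentage points.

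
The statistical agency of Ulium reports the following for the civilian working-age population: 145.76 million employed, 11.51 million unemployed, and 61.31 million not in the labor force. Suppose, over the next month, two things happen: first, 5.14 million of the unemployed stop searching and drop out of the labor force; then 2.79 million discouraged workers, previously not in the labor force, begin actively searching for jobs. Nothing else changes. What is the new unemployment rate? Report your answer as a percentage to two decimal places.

New unemployment rate ≈ 5.91%.

Initially, labor force = 145.76 + 11.51 = 157.27 million, so u = 11.51/157.27 = 7.32%.
After the first change, unemployed and labor force both fall by 5.14 → E = 145.76, U = 6.37, labor force = 152.13 million.
After the second change, unemployed and labor force both rise by 2.79 → E = 145.76, U = 9.16, labor force = 154.92 million.
New unemployment rate = 9.16 / 154.92 = 5.91%.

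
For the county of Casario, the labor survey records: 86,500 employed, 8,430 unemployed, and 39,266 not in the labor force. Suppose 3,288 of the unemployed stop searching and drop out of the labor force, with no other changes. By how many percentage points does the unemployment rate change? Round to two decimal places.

The unemployment rate changes by −3.27 percentage points.

Initially, labor force = 86,500 + 8,430 = 94,930, so u = 8,430/94,930 = 8.88%.
After the change, unemployed and labor force both fall by 3,288 → E = 86,500, U = 5,142, labor force = 91,642.
New unemployment rate = 5,142 / 91,642 = 5.61%.
Change = 5.61% − 8.88% = −3.27 percentage points.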